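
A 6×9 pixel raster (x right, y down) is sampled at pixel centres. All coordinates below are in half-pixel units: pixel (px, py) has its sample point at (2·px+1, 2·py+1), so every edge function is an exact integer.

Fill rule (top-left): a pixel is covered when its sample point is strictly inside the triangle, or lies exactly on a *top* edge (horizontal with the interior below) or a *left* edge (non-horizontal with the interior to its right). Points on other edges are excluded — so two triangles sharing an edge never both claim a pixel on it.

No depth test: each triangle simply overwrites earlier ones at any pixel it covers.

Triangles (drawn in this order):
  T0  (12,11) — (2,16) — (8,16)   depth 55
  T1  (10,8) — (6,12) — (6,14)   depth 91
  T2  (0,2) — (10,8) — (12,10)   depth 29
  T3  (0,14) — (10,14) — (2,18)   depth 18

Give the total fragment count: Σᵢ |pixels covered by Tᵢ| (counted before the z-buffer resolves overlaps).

T0:
  2·area = 30  (B↔C swapped to make it positive)
  edge (12, 11)→(8, 16): d=(-4,5) right/bottom  bias=-1
  edge (8, 16)→(2, 16): d=(-6,0) right/bottom  bias=-1
  edge (2, 16)→(12, 11): d=(10,-5) top-left  bias=+0
    (4,6)@(9, 13): e=[7,18,5] → █
    (5,6)@(11, 13): e=[-3,18,15] → ·
    (2,7)@(5, 15): e=[19,6,5] → █
    (3,7)@(7, 15): e=[9,6,15] → █
    (4,7)@(9, 15): e=[-1,6,25] → ·
    (2,8)@(5, 17): e=[11,-6,25] → ·
    (3,8)@(7, 17): e=[1,-6,35] → ·
  covered (3 px):
    · · · · · ·
    · · · · · ·
    · · · · · ·
    · · · · · ·
    · · · · · ·
    · · · · · ·
    · · · · █ ·
    · · █ █ · ·
    · · · · · ·
T1:
  2·area = 8  (B↔C swapped to make it positive)
  edge (10, 8)→(6, 14): d=(-4,6) right/bottom  bias=-1
  edge (6, 14)→(6, 12): d=(0,-2) top-left  bias=+0
  edge (6, 12)→(10, 8): d=(4,-4) top-left  bias=+0
    (5,3)@(11, 7): e=[-2,10,0] → ·  [on edge]
    (4,4)@(9, 9): e=[2,6,0] → █  [on edge]
    (5,4)@(11, 9): e=[-10,10,8] → ·
    (3,5)@(7, 11): e=[6,2,0] → █  [on edge]
    (4,5)@(9, 11): e=[-6,6,8] → ·
    (2,6)@(5, 13): e=[10,-2,0] → ·  [on edge]
    (3,6)@(7, 13): e=[-2,2,8] → ·
    (1,7)@(3, 15): e=[14,-6,0] → ·  [on edge]
    (0,8)@(1, 17): e=[18,-10,0] → ·  [on edge]
  covered (2 px):
    · · · · · ·
    · · · · · ·
    · · · · · ·
    · · · · · ·
    · · · · █ ·
    · · · █ · ·
    · · · · · ·
    · · · · · ·
    · · · · · ·
T2:
  2·area = 8
  edge (0, 2)→(10, 8): d=(10,6) right/bottom  bias=-1
  edge (10, 8)→(12, 10): d=(2,2) right/bottom  bias=-1
  edge (12, 10)→(0, 2): d=(-12,-8) top-left  bias=+0
    (1,0)@(3, 1): e=[-28,0,36] → ·  [on edge]
    (2,1)@(5, 3): e=[-20,0,28] → ·  [on edge]
    (2,2)@(5, 5): e=[0,4,4] → ·  [on edge]
    (3,2)@(7, 5): e=[-12,0,20] → ·  [on edge]
    (4,3)@(9, 7): e=[-4,0,12] → ·  [on edge]
    (5,4)@(11, 9): e=[4,0,4] → ·  [on edge]
  covered (0 px):
    · · · · · ·
    · · · · · ·
    · · · · · ·
    · · · · · ·
    · · · · · ·
    · · · · · ·
    · · · · · ·
    · · · · · ·
    · · · · · ·
T3:
  2·area = 40
  edge (0, 14)→(10, 14): d=(10,0) top-left  bias=+0
  edge (10, 14)→(2, 18): d=(-8,4) right/bottom  bias=-1
  edge (2, 18)→(0, 14): d=(-2,-4) top-left  bias=+0
    (0,7)@(1, 15): e=[10,28,2] → █
    (1,7)@(3, 15): e=[10,20,10] → █
    (2,7)@(5, 15): e=[10,12,18] → █
    (3,7)@(7, 15): e=[10,4,26] → █
    (4,7)@(9, 15): e=[10,-4,34] → ·
    (0,8)@(1, 17): e=[30,12,-2] → ·
    (1,8)@(3, 17): e=[30,4,6] → █
    (2,8)@(5, 17): e=[30,-4,14] → ·
    (3,8)@(7, 17): e=[30,-12,22] → ·
  covered (5 px):
    · · · · · ·
    · · · · · ·
    · · · · · ·
    · · · · · ·
    · · · · · ·
    · · · · · ·
    · · · · · ·
    █ █ █ █ · ·
    · █ · · · ·

Final: 10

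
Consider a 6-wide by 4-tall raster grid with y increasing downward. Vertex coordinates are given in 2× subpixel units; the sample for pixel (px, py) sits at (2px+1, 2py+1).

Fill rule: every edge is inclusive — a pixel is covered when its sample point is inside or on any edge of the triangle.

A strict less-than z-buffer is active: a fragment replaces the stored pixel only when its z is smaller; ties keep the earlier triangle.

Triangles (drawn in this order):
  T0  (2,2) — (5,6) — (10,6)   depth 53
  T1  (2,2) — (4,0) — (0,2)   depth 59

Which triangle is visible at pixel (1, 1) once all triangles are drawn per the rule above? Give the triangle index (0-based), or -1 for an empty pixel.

T0:
  2·area = 20  (B↔C swapped to make it positive)
  edge (2, 2)→(10, 6): d=(8,4) inclusive
  edge (10, 6)→(5, 6): d=(-5,0) inclusive
  edge (5, 6)→(2, 2): d=(-3,-4) inclusive
    (1,1)@(3, 3): e=[4,15,1] → █
    (2,1)@(5, 3): e=[-4,15,9] → ·
    (1,2)@(3, 5): e=[20,5,-5] → ·
    (2,2)@(5, 5): e=[12,5,3] → █
    (3,2)@(7, 5): e=[4,5,11] → █
    (4,2)@(9, 5): e=[-4,5,19] → ·
    (2,3)@(5, 7): e=[28,-5,-3] → ·
    (3,3)@(7, 7): e=[20,-5,5] → ·
  covered (3 px):
    · · · · · ·
    · █ · · · ·
    · · █ █ · ·
    · · · · · ·
T1:
  2·area = 4  (B↔C swapped to make it positive)
  edge (2, 2)→(0, 2): d=(-2,0) inclusive
  edge (0, 2)→(4, 0): d=(4,-2) inclusive
  edge (4, 0)→(2, 2): d=(-2,2) inclusive
    (1,0)@(3, 1): e=[2,2,0] → █  [on edge]
    (2,0)@(5, 1): e=[2,6,-4] → ·
    (0,1)@(1, 3): e=[-2,6,0] → ·  [on edge]
    (1,1)@(3, 3): e=[-2,10,-4] → ·
  covered (1 px):
    · █ · · · ·
    · · · · · ·
    · · · · · ·
    · · · · · ·

Z-buffer (winner per pixel, '.' = empty):
  . 1 . . . .
  . 0 . . . .
  . . 0 0 . .
  . . . . . .

Answer: 0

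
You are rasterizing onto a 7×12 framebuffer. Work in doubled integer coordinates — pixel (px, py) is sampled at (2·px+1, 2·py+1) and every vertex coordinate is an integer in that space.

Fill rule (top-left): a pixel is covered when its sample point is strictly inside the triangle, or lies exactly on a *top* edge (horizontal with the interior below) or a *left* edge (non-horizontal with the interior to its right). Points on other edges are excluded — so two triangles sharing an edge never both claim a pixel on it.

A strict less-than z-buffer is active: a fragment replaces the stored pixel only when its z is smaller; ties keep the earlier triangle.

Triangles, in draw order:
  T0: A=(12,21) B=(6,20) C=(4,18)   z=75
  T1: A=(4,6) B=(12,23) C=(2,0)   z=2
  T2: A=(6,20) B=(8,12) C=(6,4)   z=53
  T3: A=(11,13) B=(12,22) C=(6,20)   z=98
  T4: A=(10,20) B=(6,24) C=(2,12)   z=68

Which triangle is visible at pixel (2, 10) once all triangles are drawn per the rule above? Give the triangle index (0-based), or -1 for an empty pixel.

T0:
  2·area = 10
  edge (12, 21)→(6, 20): d=(-6,-1) top-left  bias=+0
  edge (6, 20)→(4, 18): d=(-2,-2) top-left  bias=+0
  edge (4, 18)→(12, 21): d=(8,3) right/bottom  bias=-1
    (0,7)@(1, 15): e=[25,0,-15] → ·  [on edge]
    (1,8)@(3, 17): e=[15,0,-5] → ·  [on edge]
    (2,9)@(5, 19): e=[5,0,5] → #  [on edge]
    (3,9)@(7, 19): e=[7,4,-1] → ·
    (2,10)@(5, 21): e=[-7,-4,21] → ·
    (3,10)@(7, 21): e=[-5,0,15] → ·  [on edge]
    (4,11)@(9, 23): e=[-15,0,25] → ·  [on edge]
  covered (1 px):
    · · · · · · ·
    · · · · · · ·
    · · · · · · ·
    · · · · · · ·
    · · · · · · ·
    · · · · · · ·
    · · · · · · ·
    · · · · · · ·
    · · · · · · ·
    · · # · · · ·
    · · · · · · ·
    · · · · · · ·
T1:
  2·area = 14  (B↔C swapped to make it positive)
  edge (4, 6)→(2, 0): d=(-2,-6) top-left  bias=+0
  edge (2, 0)→(12, 23): d=(10,23) right/bottom  bias=-1
  edge (12, 23)→(4, 6): d=(-8,-17) top-left  bias=+0
    (1,1)@(3, 3): e=[0,7,7] → #  [on edge]
    (2,1)@(5, 3): e=[12,-39,41] → ·
    (1,2)@(3, 5): e=[-4,27,-9] → ·
    (2,3)@(5, 7): e=[4,1,9] → #
    (3,3)@(7, 7): e=[16,-45,43] → ·
    (2,4)@(5, 9): e=[0,21,-7] → ·  [on edge]
    (3,7)@(7, 15): e=[0,35,-21] → ·  [on edge]
    (4,10)@(9, 21): e=[0,49,-35] → ·  [on edge]
  covered (2 px):
    · · · · · · ·
    · # · · · · ·
    · · · · · · ·
    · · # · · · ·
    · · · · · · ·
    · · · · · · ·
    · · · · · · ·
    · · · · · · ·
    · · · · · · ·
    · · · · · · ·
    · · · · · · ·
    · · · · · · ·
T2:
  2·area = 32  (B↔C swapped to make it positive)
  edge (6, 20)→(6, 4): d=(0,-16) top-left  bias=+0
  edge (6, 4)→(8, 12): d=(2,8) right/bottom  bias=-1
  edge (8, 12)→(6, 20): d=(-2,8) right/bottom  bias=-1
    (3,4)@(7, 9): e=[16,2,14] → #
    (4,4)@(9, 9): e=[48,-14,-2] → ·
    (3,5)@(7, 11): e=[16,6,10] → #
    (4,5)@(9, 11): e=[48,-10,-6] → ·
    (3,6)@(7, 13): e=[16,10,6] → #
    (4,6)@(9, 13): e=[48,-6,-10] → ·
    (3,7)@(7, 15): e=[16,14,2] → #
    (4,7)@(9, 15): e=[48,-2,-14] → ·
    (3,8)@(7, 17): e=[16,18,-2] → ·
  covered (4 px):
    · · · · · · ·
    · · · · · · ·
    · · · · · · ·
    · · · · · · ·
    · · · # · · ·
    · · · # · · ·
    · · · # · · ·
    · · · # · · ·
    · · · · · · ·
    · · · · · · ·
    · · · · · · ·
    · · · · · · ·
T3:
  2·area = 52
  edge (11, 13)→(12, 22): d=(1,9) right/bottom  bias=-1
  edge (12, 22)→(6, 20): d=(-6,-2) top-left  bias=+0
  edge (6, 20)→(11, 13): d=(5,-7) top-left  bias=+0
    (5,6)@(11, 13): e=[0,52,0] → ·  [on edge]
    (5,7)@(11, 15): e=[2,40,10] → #
    (6,7)@(13, 15): e=[-16,44,24] → ·
    (4,8)@(9, 17): e=[22,24,6] → #
    (6,8)@(13, 17): e=[-14,32,34] → ·
    (1,9)@(3, 19): e=[78,0,-26] → ·  [on edge]
    (3,9)@(7, 19): e=[42,8,2] → #
    (6,9)@(13, 19): e=[-12,20,44] → ·
    (3,10)@(7, 21): e=[44,-4,12] → ·
    (4,10)@(9, 21): e=[26,0,26] → #  [on edge]
    (6,10)@(13, 21): e=[-10,8,54] → ·
    (4,11)@(9, 23): e=[28,-12,36] → ·
  covered (8 px):
    · · · · · · ·
    · · · · · · ·
    · · · · · · ·
    · · · · · · ·
    · · · · · · ·
    · · · · · · ·
    · · · · · · ·
    · · · · · # ·
    · · · · # # ·
    · · · # # # ·
    · · · · # # ·
    · · · · · · ·
T4:
  2·area = 64
  edge (10, 20)→(6, 24): d=(-4,4) right/bottom  bias=-1
  edge (6, 24)→(2, 12): d=(-4,-12) top-left  bias=+0
  edge (2, 12)→(10, 20): d=(8,8) right/bottom  bias=-1
    (0,4)@(1, 9): e=[80,0,-16] → ·  [on edge]
    (0,5)@(1, 11): e=[72,-8,0] → ·  [on edge]
    (1,6)@(3, 13): e=[56,8,0] → ·  [on edge]
    (1,7)@(3, 15): e=[48,0,16] → #  [on edge]
    (2,7)@(5, 15): e=[40,24,0] → ·  [on edge]
    (1,8)@(3, 17): e=[40,-8,32] → ·
    (2,8)@(5, 17): e=[32,16,16] → #
    (3,8)@(7, 17): e=[24,40,0] → ·  [on edge]
    (6,8)@(13, 17): e=[0,112,-48] → ·  [on edge]
    (2,9)@(5, 19): e=[24,8,32] → #
    (3,9)@(7, 19): e=[16,32,16] → #
    (4,9)@(9, 19): e=[8,56,0] → ·  [on edge]
    (5,9)@(11, 19): e=[0,80,-16] → ·  [on edge]
    (2,10)@(5, 21): e=[16,0,48] → #  [on edge]
    (4,10)@(9, 21): e=[0,48,16] → ·  [on edge]
    (5,10)@(11, 21): e=[-8,72,0] → ·  [on edge]
    (3,11)@(7, 23): e=[0,16,48] → ·  [on edge]
    (6,11)@(13, 23): e=[-24,88,0] → ·  [on edge]
  covered (6 px):
    · · · · · · ·
    · · · · · · ·
    · · · · · · ·
    · · · · · · ·
    · · · · · · ·
    · · · · · · ·
    · · · · · · ·
    · # · · · · ·
    · · # · · · ·
    · · # # · · ·
    · · # # · · ·
    · · · · · · ·

Z-buffer (winner per pixel, '.' = empty):
  . . . . . . .
  . 1 . . . . .
  . . . . . . .
  . . 1 . . . .
  . . . 2 . . .
  . . . 2 . . .
  . . . 2 . . .
  . 4 . 2 . 3 .
  . . 4 . 3 3 .
  . . 4 4 3 3 .
  . . 4 4 3 3 .
  . . . . . . .

Result: 4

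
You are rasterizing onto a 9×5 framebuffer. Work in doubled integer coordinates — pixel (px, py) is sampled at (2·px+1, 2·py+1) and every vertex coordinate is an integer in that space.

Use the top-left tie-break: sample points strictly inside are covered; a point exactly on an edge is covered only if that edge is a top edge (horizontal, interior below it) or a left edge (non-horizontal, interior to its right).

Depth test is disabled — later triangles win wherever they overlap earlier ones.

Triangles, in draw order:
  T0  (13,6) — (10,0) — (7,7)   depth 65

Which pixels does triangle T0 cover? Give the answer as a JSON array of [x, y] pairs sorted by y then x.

T0:
  2·area = 39  (B↔C swapped to make it positive)
  edge (13, 6)→(7, 7): d=(-6,1) right/bottom  bias=-1
  edge (7, 7)→(10, 0): d=(3,-7) top-left  bias=+0
  edge (10, 0)→(13, 6): d=(3,6) right/bottom  bias=-1
    (4,1)@(9, 3): e=[22,2,15] → X
    (5,1)@(11, 3): e=[20,16,3] → X
    (6,1)@(13, 3): e=[18,30,-9] → .
    (4,2)@(9, 5): e=[10,8,21] → X
    (6,2)@(13, 5): e=[6,36,-3] → .
    (3,3)@(7, 7): e=[0,0,39] → .  [on edge]
    (4,3)@(9, 7): e=[-2,14,27] → .
    (5,3)@(11, 7): e=[-4,28,15] → .
  covered (4 px):
    . . . . . . . . .
    . . . . X X . . .
    . . . . X X . . .
    . . . . . . . . .
    . . . . . . . . .

Result: [[4,1],[5,1],[4,2],[5,2]]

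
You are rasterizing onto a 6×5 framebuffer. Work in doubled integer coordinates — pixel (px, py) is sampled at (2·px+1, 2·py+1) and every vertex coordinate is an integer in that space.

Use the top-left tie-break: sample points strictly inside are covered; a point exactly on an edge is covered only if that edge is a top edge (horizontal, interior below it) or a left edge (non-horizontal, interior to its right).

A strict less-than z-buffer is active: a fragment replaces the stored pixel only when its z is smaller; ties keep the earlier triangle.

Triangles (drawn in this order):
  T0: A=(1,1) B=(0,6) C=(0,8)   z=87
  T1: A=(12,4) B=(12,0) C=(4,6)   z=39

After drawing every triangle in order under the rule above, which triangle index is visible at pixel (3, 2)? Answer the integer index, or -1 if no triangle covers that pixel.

T0:
  2·area = 2  (B↔C swapped to make it positive)
  edge (1, 1)→(0, 8): d=(-1,7) right/bottom  bias=-1
  edge (0, 8)→(0, 6): d=(0,-2) top-left  bias=+0
  edge (0, 6)→(1, 1): d=(1,-5) top-left  bias=+0
    (0,0)@(1, 1): e=[0,2,0] → ·  [on edge]
  covered (0 px):
    · · · · · ·
    · · · · · ·
    · · · · · ·
    · · · · · ·
    · · · · · ·
T1:
  2·area = 32  (B↔C swapped to make it positive)
  edge (12, 4)→(4, 6): d=(-8,2) right/bottom  bias=-1
  edge (4, 6)→(12, 0): d=(8,-6) top-left  bias=+0
  edge (12, 0)→(12, 4): d=(0,4) right/bottom  bias=-1
    (5,0)@(11, 1): e=[26,2,4] → █
    (4,1)@(9, 3): e=[14,6,12] → █
    (3,2)@(7, 5): e=[2,10,20] → █
    (4,2)@(9, 5): e=[-2,22,12] → ·
    (5,2)@(11, 5): e=[-6,34,4] → ·
    (3,3)@(7, 7): e=[-14,26,20] → ·
  covered (4 px):
    · · · · · █
    · · · · █ █
    · · · █ · ·
    · · · · · ·
    · · · · · ·

Z-buffer (winner per pixel, '.' = empty):
  . . . . . 1
  . . . . 1 1
  . . . 1 . .
  . . . . . .
  . . . . . .

Answer: 1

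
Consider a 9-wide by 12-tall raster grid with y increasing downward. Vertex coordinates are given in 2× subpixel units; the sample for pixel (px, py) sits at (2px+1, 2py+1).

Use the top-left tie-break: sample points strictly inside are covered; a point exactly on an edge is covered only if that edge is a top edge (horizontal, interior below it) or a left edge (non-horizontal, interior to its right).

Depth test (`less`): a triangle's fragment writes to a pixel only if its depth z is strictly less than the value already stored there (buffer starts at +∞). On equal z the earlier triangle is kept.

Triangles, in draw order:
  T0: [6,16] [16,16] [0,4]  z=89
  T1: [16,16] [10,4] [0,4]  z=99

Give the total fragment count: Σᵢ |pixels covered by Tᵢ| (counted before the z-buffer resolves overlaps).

T0:
  2·area = 120  (B↔C swapped to make it positive)
  edge (6, 16)→(0, 4): d=(-6,-12) top-left  bias=+0
  edge (0, 4)→(16, 16): d=(16,12) right/bottom  bias=-1
  edge (16, 16)→(6, 16): d=(-10,0) right/bottom  bias=-1
    (0,2)@(1, 5): e=[6,4,110] → █
    (1,2)@(3, 5): e=[30,-20,110] → ·
    (0,3)@(1, 7): e=[-6,36,90] → ·
    (1,3)@(3, 7): e=[18,12,90] → █
    (2,3)@(5, 7): e=[42,-12,90] → ·
    (1,4)@(3, 9): e=[6,44,70] → █
    (2,4)@(5, 9): e=[30,20,70] → █
    (3,4)@(7, 9): e=[54,-4,70] → ·
    (1,5)@(3, 11): e=[-6,76,50] → ·
    (2,5)@(5, 11): e=[18,52,50] → █
    (3,5)@(7, 11): e=[42,28,50] → █
    (4,5)@(9, 11): e=[66,4,50] → █
  covered (15 px):
    · · · · · · · · ·
    · · · · · · · · ·
    █ · · · · · · · ·
    · █ · · · · · · ·
    · █ █ · · · · · ·
    · · █ █ █ · · · ·
    · · █ █ █ █ · · ·
    · · · █ █ █ █ · ·
    · · · · · · · · ·
    · · · · · · · · ·
    · · · · · · · · ·
    · · · · · · · · ·
T1:
  2·area = 120  (B↔C swapped to make it positive)
  edge (16, 16)→(0, 4): d=(-16,-12) top-left  bias=+0
  edge (0, 4)→(10, 4): d=(10,0) top-left  bias=+0
  edge (10, 4)→(16, 16): d=(6,12) right/bottom  bias=-1
    (1,2)@(3, 5): e=[20,10,90] → █
    (2,2)@(5, 5): e=[44,10,66] → █
    (3,2)@(7, 5): e=[68,10,42] → █
    (4,2)@(9, 5): e=[92,10,18] → █
    (5,2)@(11, 5): e=[116,10,-6] → ·
    (1,3)@(3, 7): e=[-12,30,102] → ·
    (2,3)@(5, 7): e=[12,30,78] → █
    (5,3)@(11, 7): e=[84,30,6] → █
    (6,3)@(13, 7): e=[108,30,-18] → ·
    (2,4)@(5, 9): e=[-20,50,90] → ·
    (3,4)@(7, 9): e=[4,50,66] → █
    (6,4)@(13, 9): e=[76,50,-6] → ·
  covered (15 px):
    · · · · · · · · ·
    · · · · · · · · ·
    · █ █ █ █ · · · ·
    · · █ █ █ █ · · ·
    · · · █ █ █ · · ·
    · · · · · █ █ · ·
    · · · · · · █ · ·
    · · · · · · · █ ·
    · · · · · · · · ·
    · · · · · · · · ·
    · · · · · · · · ·
    · · · · · · · · ·

Final: 30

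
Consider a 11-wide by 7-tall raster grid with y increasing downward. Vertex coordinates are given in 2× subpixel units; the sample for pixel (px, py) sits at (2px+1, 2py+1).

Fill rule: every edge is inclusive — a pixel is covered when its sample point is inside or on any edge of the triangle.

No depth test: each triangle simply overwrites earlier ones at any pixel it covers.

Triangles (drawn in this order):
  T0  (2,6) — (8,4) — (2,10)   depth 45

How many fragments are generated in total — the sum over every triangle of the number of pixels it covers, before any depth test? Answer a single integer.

T0:
  2·area = 24
  edge (2, 6)→(8, 4): d=(6,-2) inclusive
  edge (8, 4)→(2, 10): d=(-6,6) inclusive
  edge (2, 10)→(2, 6): d=(0,-4) inclusive
    (5,0)@(11, 1): e=[-12,0,36] → ·  [on edge]
    (8,0)@(17, 1): e=[0,-36,60] → ·  [on edge]
    (4,1)@(9, 3): e=[-4,0,28] → ·  [on edge]
    (5,1)@(11, 3): e=[0,-12,36] → ·  [on edge]
    (2,2)@(5, 5): e=[0,12,12] → #  [on edge]
    (3,2)@(7, 5): e=[4,0,20] → #  [on edge]
    (4,2)@(9, 5): e=[8,-12,28] → ·
    (1,3)@(3, 7): e=[8,12,4] → #
    (2,3)@(5, 7): e=[12,0,12] → #  [on edge]
    (3,3)@(7, 7): e=[16,-12,20] → ·
    (1,4)@(3, 9): e=[20,0,4] → #  [on edge]
    (2,4)@(5, 9): e=[24,-12,12] → ·
    (0,5)@(1, 11): e=[28,0,-4] → ·  [on edge]
  covered (5 px):
    · · · · · · · · · · ·
    · · · · · · · · · · ·
    · · # # · · · · · · ·
    · # # · · · · · · · ·
    · # · · · · · · · · ·
    · · · · · · · · · · ·
    · · · · · · · · · · ·

Final: 5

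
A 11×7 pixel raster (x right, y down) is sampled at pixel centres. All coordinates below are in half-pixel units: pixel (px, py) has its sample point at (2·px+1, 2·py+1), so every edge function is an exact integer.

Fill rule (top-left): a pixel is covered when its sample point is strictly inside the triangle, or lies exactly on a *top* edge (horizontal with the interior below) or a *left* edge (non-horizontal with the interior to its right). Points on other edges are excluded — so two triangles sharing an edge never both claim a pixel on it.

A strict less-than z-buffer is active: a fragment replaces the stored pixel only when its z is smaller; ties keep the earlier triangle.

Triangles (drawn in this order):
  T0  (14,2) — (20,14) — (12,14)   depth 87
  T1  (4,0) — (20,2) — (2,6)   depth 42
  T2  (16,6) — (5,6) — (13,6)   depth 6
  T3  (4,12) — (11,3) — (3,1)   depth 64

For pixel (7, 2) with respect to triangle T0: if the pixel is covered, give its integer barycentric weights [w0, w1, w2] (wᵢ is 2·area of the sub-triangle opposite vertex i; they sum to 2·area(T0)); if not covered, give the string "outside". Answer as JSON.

T0:
  2·area = 96
  edge (14, 2)→(20, 14): d=(6,12) right/bottom  bias=-1
  edge (20, 14)→(12, 14): d=(-8,0) right/bottom  bias=-1
  edge (12, 14)→(14, 2): d=(2,-12) top-left  bias=+0
    (7,2)@(15, 5): e=[6,72,18] → #
    (8,2)@(17, 5): e=[-18,72,42] → ·
    (7,3)@(15, 7): e=[18,56,22] → #
    (8,3)@(17, 7): e=[-6,56,46] → ·
    (6,4)@(13, 9): e=[54,40,2] → #
    (8,4)@(17, 9): e=[6,40,50] → #
    (9,4)@(19, 9): e=[-18,40,74] → ·
    (6,5)@(13, 11): e=[66,24,6] → #
    (9,5)@(19, 11): e=[-6,24,78] → ·
    (6,6)@(13, 13): e=[78,8,10] → #
    (9,6)@(19, 13): e=[6,8,82] → #
    (10,6)@(21, 13): e=[-18,8,106] → ·
  covered (12 px):
    · · · · · · · · · · ·
    · · · · · · · · · · ·
    · · · · · · · # · · ·
    · · · · · · · # · · ·
    · · · · · · # # # · ·
    · · · · · · # # # · ·
    · · · · · · # # # # ·
T1:
  2·area = 100
  edge (4, 0)→(20, 2): d=(16,2) right/bottom  bias=-1
  edge (20, 2)→(2, 6): d=(-18,4) right/bottom  bias=-1
  edge (2, 6)→(4, 0): d=(2,-6) top-left  bias=+0
    (2,0)@(5, 1): e=[14,78,8] → #
    (3,0)@(7, 1): e=[10,70,20] → #
    (4,0)@(9, 1): e=[6,62,32] → #
    (5,0)@(11, 1): e=[2,54,44] → #
    (6,0)@(13, 1): e=[-2,46,56] → ·
    (1,1)@(3, 3): e=[50,50,0] → #  [on edge]
    (6,1)@(13, 3): e=[30,10,60] → #
    (7,1)@(15, 3): e=[26,2,72] → #
    (8,1)@(17, 3): e=[22,-6,84] → ·
    (1,2)@(3, 5): e=[82,14,4] → #
    (3,2)@(7, 5): e=[74,-2,28] → ·
    (4,2)@(9, 5): e=[70,-10,40] → ·
    (0,4)@(1, 9): e=[150,-50,0] → ·  [on edge]
  covered (13 px):
    · · # # # # · · · · ·
    · # # # # # # # · · ·
    · # # · · · · · · · ·
    · · · · · · · · · · ·
    · · · · · · · · · · ·
    · · · · · · · · · · ·
    · · · · · · · · · · ·
T2:
  degenerate (2·area = 0) — covers nothing
T3:
  2·area = 86  (B↔C swapped to make it positive)
  edge (4, 12)→(3, 1): d=(-1,-11) top-left  bias=+0
  edge (3, 1)→(11, 3): d=(8,2) right/bottom  bias=-1
  edge (11, 3)→(4, 12): d=(-7,9) right/bottom  bias=-1
    (1,0)@(3, 1): e=[0,0,86] → ·  [on edge]
    (2,1)@(5, 3): e=[20,12,54] → #
    (3,1)@(7, 3): e=[42,8,36] → #
    (4,1)@(9, 3): e=[64,4,18] → #
    (5,1)@(11, 3): e=[86,0,0] → ·  [on edge]
    (2,2)@(5, 5): e=[18,28,40] → #
    (5,2)@(11, 5): e=[84,16,-14] → ·
    (9,2)@(19, 5): e=[172,0,-86] → ·  [on edge]
    (2,3)@(5, 7): e=[16,44,26] → #
    (4,3)@(9, 7): e=[60,36,-10] → ·
    (2,4)@(5, 9): e=[14,60,12] → #
    (3,4)@(7, 9): e=[36,56,-6] → ·
  covered (9 px):
    · · · · · · · · · · ·
    · · # # # · · · · · ·
    · · # # # · · · · · ·
    · · # # · · · · · · ·
    · · # · · · · · · · ·
    · · · · · · · · · · ·
    · · · · · · · · · · ·

Result: [72,18,6]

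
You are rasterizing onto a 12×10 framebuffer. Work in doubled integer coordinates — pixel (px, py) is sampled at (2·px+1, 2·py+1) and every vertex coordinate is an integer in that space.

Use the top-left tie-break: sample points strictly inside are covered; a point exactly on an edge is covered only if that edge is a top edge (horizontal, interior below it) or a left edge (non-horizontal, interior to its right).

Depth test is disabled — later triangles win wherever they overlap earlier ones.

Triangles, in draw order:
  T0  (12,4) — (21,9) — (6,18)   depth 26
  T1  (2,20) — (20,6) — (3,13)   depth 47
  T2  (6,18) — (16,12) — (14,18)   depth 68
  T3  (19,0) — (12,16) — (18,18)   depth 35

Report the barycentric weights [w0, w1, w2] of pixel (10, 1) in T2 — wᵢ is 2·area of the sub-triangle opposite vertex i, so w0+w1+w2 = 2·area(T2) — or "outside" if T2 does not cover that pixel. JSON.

T0:
  2·area = 156
  edge (12, 4)→(21, 9): d=(9,5) right/bottom  bias=-1
  edge (21, 9)→(6, 18): d=(-15,9) right/bottom  bias=-1
  edge (6, 18)→(12, 4): d=(6,-14) top-left  bias=+0
    (6,2)@(13, 5): e=[4,132,20] → █
    (7,2)@(15, 5): e=[-6,114,48] → ·
    (5,3)@(11, 7): e=[32,120,4] → █
    (7,3)@(15, 7): e=[12,84,60] → █
    (8,3)@(17, 7): e=[2,66,88] → █
    (9,3)@(19, 7): e=[-8,48,116] → ·
    (5,4)@(11, 9): e=[50,90,16] → █
    (9,4)@(19, 9): e=[10,18,128] → █
    (10,4)@(21, 9): e=[0,0,156] → ·  [on edge]
    (4,5)@(9, 11): e=[78,78,0] → █  [on edge]
    (9,5)@(19, 11): e=[28,-12,140] → ·
    (4,6)@(9, 13): e=[96,48,12] → █
    (5,7)@(11, 15): e=[104,0,52] → ·  [on edge]
  covered (20 px):
    · · · · · · · · · · · ·
    · · · · · · · · · · · ·
    · · · · · · █ · · · · ·
    · · · · · █ █ █ █ · · ·
    · · · · · █ █ █ █ █ · ·
    · · · · █ █ █ █ █ · · ·
    · · · · █ █ █ · · · · ·
    · · · · █ · · · · · · ·
    · · · █ · · · · · · · ·
    · · · · · · · · · · · ·
T1:
  2·area = 112  (B↔C swapped to make it positive)
  edge (2, 20)→(3, 13): d=(1,-7) top-left  bias=+0
  edge (3, 13)→(20, 6): d=(17,-7) top-left  bias=+0
  edge (20, 6)→(2, 20): d=(-18,14) right/bottom  bias=-1
    (6,4)@(13, 9): e=[66,2,44] → █
    (7,4)@(15, 9): e=[80,16,16] → █
    (8,4)@(17, 9): e=[94,30,-12] → ·
    (4,5)@(9, 11): e=[40,8,64] → █
    (5,5)@(11, 11): e=[54,22,36] → █
    (7,5)@(15, 11): e=[82,50,-20] → ·
    (1,6)@(3, 13): e=[0,0,112] → █  [on edge]
    (2,6)@(5, 13): e=[14,14,84] → █
    (3,6)@(7, 13): e=[28,28,56] → █
    (5,6)@(11, 13): e=[56,56,0] → ·  [on edge]
    (6,6)@(13, 13): e=[70,70,-28] → ·
    (1,7)@(3, 15): e=[2,34,76] → █
  covered (15 px):
    · · · · · · · · · · · ·
    · · · · · · · · · · · ·
    · · · · · · · · · · · ·
    · · · · · · · · · · · ·
    · · · · · · █ █ · · · ·
    · · · · █ █ █ · · · · ·
    · █ █ █ █ · · · · · · ·
    · █ █ █ · · · · · · · ·
    · █ █ · · · · · · · · ·
    · █ · · · · · · · · · ·
T2:
  2·area = 48
  edge (6, 18)→(16, 12): d=(10,-6) top-left  bias=+0
  edge (16, 12)→(14, 18): d=(-2,6) right/bottom  bias=-1
  edge (14, 18)→(6, 18): d=(-8,0) right/bottom  bias=-1
    (9,1)@(19, 3): e=[-72,0,120] → ·  [on edge]
    (8,4)@(17, 9): e=[-24,0,72] → ·  [on edge]
    (10,4)@(21, 9): e=[0,-24,72] → ·  [on edge]
    (7,6)@(15, 13): e=[4,4,40] → █
    (8,6)@(17, 13): e=[16,-8,40] → ·
    (5,7)@(11, 15): e=[0,24,24] → █  [on edge]
    (6,7)@(13, 15): e=[12,12,24] → █
    (7,7)@(15, 15): e=[24,0,24] → ·  [on edge]
    (4,8)@(9, 17): e=[8,32,8] → █
    (7,8)@(15, 17): e=[44,-4,8] → ·
    (4,9)@(9, 19): e=[28,28,-8] → ·
    (5,9)@(11, 19): e=[40,16,-8] → ·
  covered (6 px):
    · · · · · · · · · · · ·
    · · · · · · · · · · · ·
    · · · · · · · · · · · ·
    · · · · · · · · · · · ·
    · · · · · · · · · · · ·
    · · · · · · · · · · · ·
    · · · · · · · █ · · · ·
    · · · · · █ █ · · · · ·
    · · · · █ █ █ · · · · ·
    · · · · · · · · · · · ·
T3:
  2·area = 110  (B↔C swapped to make it positive)
  edge (19, 0)→(18, 18): d=(-1,18) right/bottom  bias=-1
  edge (18, 18)→(12, 16): d=(-6,-2) top-left  bias=+0
  edge (12, 16)→(19, 0): d=(7,-16) top-left  bias=+0
    (8,2)@(17, 5): e=[31,76,3] → █
    (9,2)@(19, 5): e=[-5,80,35] → ·
    (8,3)@(17, 7): e=[29,64,17] → █
    (9,3)@(19, 7): e=[-7,68,49] → ·
    (8,4)@(17, 9): e=[27,52,31] → █
    (9,4)@(19, 9): e=[-9,56,63] → ·
    (7,5)@(15, 11): e=[61,36,13] → █
    (9,5)@(19, 11): e=[-11,44,77] → ·
    (1,6)@(3, 13): e=[275,0,-165] → ·  [on edge]
    (7,6)@(15, 13): e=[59,24,27] → █
    (9,6)@(19, 13): e=[-13,32,91] → ·
    (4,7)@(9, 15): e=[165,0,-55] → ·  [on edge]
    (7,8)@(15, 17): e=[55,0,55] → █  [on edge]
    (10,9)@(21, 19): e=[-55,0,165] → ·  [on edge]
  covered (12 px):
    · · · · · · · · · · · ·
    · · · · · · · · · · · ·
    · · · · · · · · █ · · ·
    · · · · · · · · █ · · ·
    · · · · · · · · █ · · ·
    · · · · · · · █ █ · · ·
    · · · · · · · █ █ · · ·
    · · · · · · █ █ █ · · ·
    · · · · · · · █ █ · · ·
    · · · · · · · · · · · ·

Answer: "outside"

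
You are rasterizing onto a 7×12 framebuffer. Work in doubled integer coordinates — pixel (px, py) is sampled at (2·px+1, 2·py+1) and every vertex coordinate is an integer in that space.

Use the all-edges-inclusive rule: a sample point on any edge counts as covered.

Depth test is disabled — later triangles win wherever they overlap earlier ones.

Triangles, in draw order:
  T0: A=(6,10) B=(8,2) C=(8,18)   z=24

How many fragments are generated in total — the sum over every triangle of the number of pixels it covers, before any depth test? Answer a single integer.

T0:
  2·area = 32
  edge (6, 10)→(8, 2): d=(2,-8) inclusive
  edge (8, 2)→(8, 18): d=(0,16) inclusive
  edge (8, 18)→(6, 10): d=(-2,-8) inclusive
    (3,3)@(7, 7): e=[2,16,14] → █
    (4,3)@(9, 7): e=[18,-16,30] → ·
    (3,4)@(7, 9): e=[6,16,10] → █
    (4,4)@(9, 9): e=[22,-16,26] → ·
    (3,5)@(7, 11): e=[10,16,6] → █
    (4,5)@(9, 11): e=[26,-16,22] → ·
    (3,6)@(7, 13): e=[14,16,2] → █
    (4,6)@(9, 13): e=[30,-16,18] → ·
    (3,7)@(7, 15): e=[18,16,-2] → ·
  covered (4 px):
    · · · · · · ·
    · · · · · · ·
    · · · · · · ·
    · · · █ · · ·
    · · · █ · · ·
    · · · █ · · ·
    · · · █ · · ·
    · · · · · · ·
    · · · · · · ·
    · · · · · · ·
    · · · · · · ·
    · · · · · · ·

Answer: 4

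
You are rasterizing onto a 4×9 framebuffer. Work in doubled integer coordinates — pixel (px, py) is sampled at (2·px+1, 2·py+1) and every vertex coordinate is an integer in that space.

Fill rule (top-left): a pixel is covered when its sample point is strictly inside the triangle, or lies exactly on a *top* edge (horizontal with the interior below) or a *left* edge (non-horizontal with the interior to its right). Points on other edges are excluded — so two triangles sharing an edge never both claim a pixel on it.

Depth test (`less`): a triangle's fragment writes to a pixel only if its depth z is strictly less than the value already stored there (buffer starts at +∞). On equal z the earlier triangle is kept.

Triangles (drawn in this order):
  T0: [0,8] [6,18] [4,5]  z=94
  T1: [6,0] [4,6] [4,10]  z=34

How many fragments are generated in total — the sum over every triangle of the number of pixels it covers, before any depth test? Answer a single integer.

T0:
  2·area = 58  (B↔C swapped to make it positive)
  edge (0, 8)→(4, 5): d=(4,-3) top-left  bias=+0
  edge (4, 5)→(6, 18): d=(2,13) right/bottom  bias=-1
  edge (6, 18)→(0, 8): d=(-6,-10) top-left  bias=+0
    (1,3)@(3, 7): e=[5,17,36] → X
    (2,3)@(5, 7): e=[11,-9,56] → .
    (0,4)@(1, 9): e=[7,47,4] → X
    (2,4)@(5, 9): e=[19,-5,44] → .
    (0,5)@(1, 11): e=[15,51,-8] → .
    (1,5)@(3, 11): e=[21,25,12] → X
    (2,5)@(5, 11): e=[27,-1,32] → .
    (1,6)@(3, 13): e=[29,29,0] → X  [on edge]
    (2,6)@(5, 13): e=[35,3,20] → X
    (3,6)@(7, 13): e=[41,-23,40] → .
    (1,7)@(3, 15): e=[37,33,-12] → .
    (2,7)@(5, 15): e=[43,7,8] → X
  covered (7 px):
    . . . .
    . . . .
    . . . .
    . X . .
    X X . .
    . X . .
    . X X .
    . . X .
    . . . .
T1:
  2·area = 8  (B↔C swapped to make it positive)
  edge (6, 0)→(4, 10): d=(-2,10) right/bottom  bias=-1
  edge (4, 10)→(4, 6): d=(0,-4) top-left  bias=+0
  edge (4, 6)→(6, 0): d=(2,-6) top-left  bias=+0
    (2,1)@(5, 3): e=[4,4,0] → X  [on edge]
    (3,1)@(7, 3): e=[-16,12,12] → .
    (2,2)@(5, 5): e=[0,4,4] → .  [on edge]
    (1,4)@(3, 9): e=[12,-4,0] → .  [on edge]
    (0,7)@(1, 15): e=[20,-12,0] → .  [on edge]
    (1,7)@(3, 15): e=[0,-4,12] → .  [on edge]
  covered (1 px):
    . . . .
    . . X .
    . . . .
    . . . .
    . . . .
    . . . .
    . . . .
    . . . .
    . . . .

Result: 8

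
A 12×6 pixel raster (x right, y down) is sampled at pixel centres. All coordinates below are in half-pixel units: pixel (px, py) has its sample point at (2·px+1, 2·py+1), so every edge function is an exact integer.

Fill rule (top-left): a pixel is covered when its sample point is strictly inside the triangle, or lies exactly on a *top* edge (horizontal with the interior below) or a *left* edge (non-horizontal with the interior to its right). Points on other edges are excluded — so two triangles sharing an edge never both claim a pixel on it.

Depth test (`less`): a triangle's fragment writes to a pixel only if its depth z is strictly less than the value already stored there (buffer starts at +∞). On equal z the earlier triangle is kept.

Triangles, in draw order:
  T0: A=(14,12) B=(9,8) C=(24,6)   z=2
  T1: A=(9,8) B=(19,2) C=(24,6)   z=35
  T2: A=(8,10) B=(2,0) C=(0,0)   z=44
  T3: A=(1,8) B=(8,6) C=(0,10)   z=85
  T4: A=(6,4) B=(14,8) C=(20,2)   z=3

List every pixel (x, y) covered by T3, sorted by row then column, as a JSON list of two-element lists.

T0:
  2·area = 70
  edge (14, 12)→(9, 8): d=(-5,-4) top-left  bias=+0
  edge (9, 8)→(24, 6): d=(15,-2) top-left  bias=+0
  edge (24, 6)→(14, 12): d=(-10,6) right/bottom  bias=-1
    (8,3)@(17, 7): e=[37,1,32] → #
    (9,3)@(19, 7): e=[45,5,20] → #
    (10,3)@(21, 7): e=[53,9,8] → #
    (11,3)@(23, 7): e=[61,13,-4] → ·
    (5,4)@(11, 9): e=[3,19,48] → #
    (6,4)@(13, 9): e=[11,23,36] → #
    (7,4)@(15, 9): e=[19,27,24] → #
    (9,4)@(19, 9): e=[35,35,0] → ·  [on edge]
    (10,4)@(21, 9): e=[43,39,-12] → ·
    (5,5)@(11, 11): e=[-7,49,28] → ·
    (6,5)@(13, 11): e=[1,53,16] → #
    (8,5)@(17, 11): e=[17,61,-8] → ·
  covered (9 px):
    · · · · · · · · · · · ·
    · · · · · · · · · · · ·
    · · · · · · · · · · · ·
    · · · · · · · · # # # ·
    · · · · · # # # # · · ·
    · · · · · · # # · · · ·
T1:
  2·area = 70
  edge (9, 8)→(19, 2): d=(10,-6) top-left  bias=+0
  edge (19, 2)→(24, 6): d=(5,4) right/bottom  bias=-1
  edge (24, 6)→(9, 8): d=(-15,2) right/bottom  bias=-1
    (9,1)@(19, 3): e=[10,5,55] → #
    (10,1)@(21, 3): e=[22,-3,51] → ·
    (7,2)@(15, 5): e=[6,31,33] → #
    (8,2)@(17, 5): e=[18,23,29] → #
    (10,2)@(21, 5): e=[42,7,21] → #
    (11,2)@(23, 5): e=[54,-1,17] → ·
    (5,3)@(11, 7): e=[2,57,11] → #
    (6,3)@(13, 7): e=[14,49,7] → #
    (8,3)@(17, 7): e=[38,33,-1] → ·
    (9,3)@(19, 7): e=[50,25,-5] → ·
    (10,3)@(21, 7): e=[62,17,-9] → ·
    (5,4)@(11, 9): e=[22,67,-19] → ·
  covered (8 px):
    · · · · · · · · · · · ·
    · · · · · · · · · # · ·
    · · · · · · · # # # # ·
    · · · · · # # # · · · ·
    · · · · · · · · · · · ·
    · · · · · · · · · · · ·
T2:
  2·area = 20  (B↔C swapped to make it positive)
  edge (8, 10)→(0, 0): d=(-8,-10) top-left  bias=+0
  edge (0, 0)→(2, 0): d=(2,0) top-left  bias=+0
  edge (2, 0)→(8, 10): d=(6,10) right/bottom  bias=-1
    (0,0)@(1, 1): e=[2,2,16] → #
    (1,0)@(3, 1): e=[22,2,-4] → ·
    (0,1)@(1, 3): e=[-14,6,28] → ·
    (1,1)@(3, 3): e=[6,6,8] → #
    (2,1)@(5, 3): e=[26,6,-12] → ·
    (1,2)@(3, 5): e=[-10,10,20] → ·
    (2,2)@(5, 5): e=[10,10,0] → ·  [on edge]
  covered (2 px):
    # · · · · · · · · · · ·
    · # · · · · · · · · · ·
    · · · · · · · · · · · ·
    · · · · · · · · · · · ·
    · · · · · · · · · · · ·
    · · · · · · · · · · · ·
T3:
  2·area = 12
  edge (1, 8)→(8, 6): d=(7,-2) top-left  bias=+0
  edge (8, 6)→(0, 10): d=(-8,4) right/bottom  bias=-1
  edge (0, 10)→(1, 8): d=(1,-2) top-left  bias=+0
    (2,3)@(5, 7): e=[1,4,7] → #
    (3,3)@(7, 7): e=[5,-4,11] → ·
    (0,4)@(1, 9): e=[7,4,1] → #
    (1,4)@(3, 9): e=[11,-4,5] → ·
    (2,4)@(5, 9): e=[15,-12,9] → ·
    (0,5)@(1, 11): e=[21,-12,3] → ·
  covered (2 px):
    · · · · · · · · · · · ·
    · · · · · · · · · · · ·
    · · · · · · · · · · · ·
    · · # · · · · · · · · ·
    # · · · · · · · · · · ·
    · · · · · · · · · · · ·
T4:
  2·area = 72  (B↔C swapped to make it positive)
  edge (6, 4)→(20, 2): d=(14,-2) top-left  bias=+0
  edge (20, 2)→(14, 8): d=(-6,6) right/bottom  bias=-1
  edge (14, 8)→(6, 4): d=(-8,-4) top-left  bias=+0
    (10,0)@(21, 1): e=[-12,0,84] → ·  [on edge]
    (6,1)@(13, 3): e=[0,36,36] → #  [on edge]
    (7,1)@(15, 3): e=[4,24,44] → #
    (8,1)@(17, 3): e=[8,12,52] → #
    (9,1)@(19, 3): e=[12,0,60] → ·  [on edge]
    (4,2)@(9, 5): e=[20,48,4] → #
    (5,2)@(11, 5): e=[24,36,12] → #
    (8,2)@(17, 5): e=[36,0,36] → ·  [on edge]
    (4,3)@(9, 7): e=[48,36,-12] → ·
    (5,3)@(11, 7): e=[52,24,-4] → ·
    (6,3)@(13, 7): e=[56,12,4] → #
    (7,3)@(15, 7): e=[60,0,12] → ·  [on edge]
    (6,4)@(13, 9): e=[84,0,-12] → ·  [on edge]
    (5,5)@(11, 11): e=[108,0,-36] → ·  [on edge]
  covered (8 px):
    · · · · · · · · · · · ·
    · · · · · · # # # · · ·
    · · · · # # # # · · · ·
    · · · · · · # · · · · ·
    · · · · · · · · · · · ·
    · · · · · · · · · · · ·

Answer: [[2,3],[0,4]]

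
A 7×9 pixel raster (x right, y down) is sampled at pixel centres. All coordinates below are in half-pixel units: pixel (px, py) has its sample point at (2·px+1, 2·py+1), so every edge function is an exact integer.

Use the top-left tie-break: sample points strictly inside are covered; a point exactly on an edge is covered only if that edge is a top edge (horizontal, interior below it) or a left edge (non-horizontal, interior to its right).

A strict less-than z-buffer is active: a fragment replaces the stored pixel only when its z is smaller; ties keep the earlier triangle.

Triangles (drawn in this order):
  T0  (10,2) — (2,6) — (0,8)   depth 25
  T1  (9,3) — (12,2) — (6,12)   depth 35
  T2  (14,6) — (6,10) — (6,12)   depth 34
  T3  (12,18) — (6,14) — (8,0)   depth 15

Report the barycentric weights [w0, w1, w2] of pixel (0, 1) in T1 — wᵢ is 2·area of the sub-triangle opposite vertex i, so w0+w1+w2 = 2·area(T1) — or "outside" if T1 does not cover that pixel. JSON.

T0:
  2·area = 8  (B↔C swapped to make it positive)
  edge (10, 2)→(0, 8): d=(-10,6) right/bottom  bias=-1
  edge (0, 8)→(2, 6): d=(2,-2) top-left  bias=+0
  edge (2, 6)→(10, 2): d=(8,-4) top-left  bias=+0
    (3,0)@(7, 1): e=[28,0,-20] → .  [on edge]
    (2,1)@(5, 3): e=[20,0,-12] → .  [on edge]
    (1,2)@(3, 5): e=[12,0,-4] → .  [on edge]
    (2,2)@(5, 5): e=[0,4,4] → .  [on edge]
    (0,3)@(1, 7): e=[4,0,4] → X  [on edge]
    (1,3)@(3, 7): e=[-8,4,12] → .
    (0,4)@(1, 9): e=[-16,4,20] → .
  covered (1 px):
    . . . . . . .
    . . . . . . .
    . . . . . . .
    X . . . . . .
    . . . . . . .
    . . . . . . .
    . . . . . . .
    . . . . . . .
    . . . . . . .
T1:
  2·area = 24
  edge (9, 3)→(12, 2): d=(3,-1) top-left  bias=+0
  edge (12, 2)→(6, 12): d=(-6,10) right/bottom  bias=-1
  edge (6, 12)→(9, 3): d=(3,-9) top-left  bias=+0
    (4,1)@(9, 3): e=[0,24,0] → X  [on edge]
    (5,1)@(11, 3): e=[2,4,18] → X
    (6,1)@(13, 3): e=[4,-16,36] → .
    (1,2)@(3, 5): e=[0,72,-48] → .  [on edge]
    (4,2)@(9, 5): e=[6,12,6] → X
    (5,2)@(11, 5): e=[8,-8,24] → .
    (4,3)@(9, 7): e=[12,0,12] → .  [on edge]
    (3,4)@(7, 9): e=[16,8,0] → X  [on edge]
    (4,4)@(9, 9): e=[18,-12,18] → .
    (3,5)@(7, 11): e=[22,-4,6] → .
    (2,7)@(5, 15): e=[32,-8,0] → .  [on edge]
    (1,8)@(3, 17): e=[36,0,-12] → .  [on edge]
  covered (4 px):
    . . . . . . .
    . . . . X X .
    . . . . X . .
    . . . . . . .
    . . . X . . .
    . . . . . . .
    . . . . . . .
    . . . . . . .
    . . . . . . .
T2:
  2·area = 16  (B↔C swapped to make it positive)
  edge (14, 6)→(6, 12): d=(-8,6) right/bottom  bias=-1
  edge (6, 12)→(6, 10): d=(0,-2) top-left  bias=+0
  edge (6, 10)→(14, 6): d=(8,-4) top-left  bias=+0
    (4,4)@(9, 9): e=[6,6,4] → X
    (5,4)@(11, 9): e=[-6,10,12] → .
    (3,5)@(7, 11): e=[2,2,12] → X
    (4,5)@(9, 11): e=[-10,6,20] → .
    (3,6)@(7, 13): e=[-14,2,28] → .
  covered (2 px):
    . . . . . . .
    . . . . . . .
    . . . . . . .
    . . . . . . .
    . . . . X . .
    . . . X . . .
    . . . . . . .
    . . . . . . .
    . . . . . . .
T3:
  2·area = 92
  edge (12, 18)→(6, 14): d=(-6,-4) top-left  bias=+0
  edge (6, 14)→(8, 0): d=(2,-14) top-left  bias=+0
  edge (8, 0)→(12, 18): d=(4,18) right/bottom  bias=-1
    (4,2)@(9, 5): e=[66,24,2] → X
    (5,2)@(11, 5): e=[74,52,-34] → .
    (3,3)@(7, 7): e=[46,0,46] → X  [on edge]
    (5,3)@(11, 7): e=[62,56,-26] → .
    (3,4)@(7, 9): e=[34,4,54] → X
    (5,4)@(11, 9): e=[50,60,-18] → .
    (3,5)@(7, 11): e=[22,8,62] → X
    (5,5)@(11, 11): e=[38,64,-10] → .
    (3,6)@(7, 13): e=[10,12,70] → X
    (5,6)@(11, 13): e=[26,68,-2] → .
    (3,7)@(7, 15): e=[-2,16,78] → .
    (4,7)@(9, 15): e=[6,44,42] → X
  covered (12 px):
    . . . . . . .
    . . . . . . .
    . . . . X . .
    . . . X X . .
    . . . X X . .
    . . . X X . .
    . . . X X . .
    . . . . X X .
    . . . . . X .

Result: "outside"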